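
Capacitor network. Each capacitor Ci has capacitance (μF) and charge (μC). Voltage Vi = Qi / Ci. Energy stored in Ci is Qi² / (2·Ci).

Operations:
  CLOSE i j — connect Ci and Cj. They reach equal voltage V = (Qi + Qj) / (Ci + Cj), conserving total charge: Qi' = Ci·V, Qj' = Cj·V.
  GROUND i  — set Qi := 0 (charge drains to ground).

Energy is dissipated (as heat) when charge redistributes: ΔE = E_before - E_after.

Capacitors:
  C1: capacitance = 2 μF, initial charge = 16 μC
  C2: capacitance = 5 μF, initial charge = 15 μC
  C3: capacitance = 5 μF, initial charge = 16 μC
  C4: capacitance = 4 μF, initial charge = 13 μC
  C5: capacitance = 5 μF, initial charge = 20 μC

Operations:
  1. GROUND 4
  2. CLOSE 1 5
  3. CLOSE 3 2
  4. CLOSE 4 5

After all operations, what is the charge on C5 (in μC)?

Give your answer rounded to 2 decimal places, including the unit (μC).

Initial: C1(2μF, Q=16μC, V=8.00V), C2(5μF, Q=15μC, V=3.00V), C3(5μF, Q=16μC, V=3.20V), C4(4μF, Q=13μC, V=3.25V), C5(5μF, Q=20μC, V=4.00V)
Op 1: GROUND 4: Q4=0; energy lost=21.125
Op 2: CLOSE 1-5: Q_total=36.00, C_total=7.00, V=5.14; Q1=10.29, Q5=25.71; dissipated=11.429
Op 3: CLOSE 3-2: Q_total=31.00, C_total=10.00, V=3.10; Q3=15.50, Q2=15.50; dissipated=0.050
Op 4: CLOSE 4-5: Q_total=25.71, C_total=9.00, V=2.86; Q4=11.43, Q5=14.29; dissipated=29.388
Final charges: Q1=10.29, Q2=15.50, Q3=15.50, Q4=11.43, Q5=14.29

Answer: 14.29 μC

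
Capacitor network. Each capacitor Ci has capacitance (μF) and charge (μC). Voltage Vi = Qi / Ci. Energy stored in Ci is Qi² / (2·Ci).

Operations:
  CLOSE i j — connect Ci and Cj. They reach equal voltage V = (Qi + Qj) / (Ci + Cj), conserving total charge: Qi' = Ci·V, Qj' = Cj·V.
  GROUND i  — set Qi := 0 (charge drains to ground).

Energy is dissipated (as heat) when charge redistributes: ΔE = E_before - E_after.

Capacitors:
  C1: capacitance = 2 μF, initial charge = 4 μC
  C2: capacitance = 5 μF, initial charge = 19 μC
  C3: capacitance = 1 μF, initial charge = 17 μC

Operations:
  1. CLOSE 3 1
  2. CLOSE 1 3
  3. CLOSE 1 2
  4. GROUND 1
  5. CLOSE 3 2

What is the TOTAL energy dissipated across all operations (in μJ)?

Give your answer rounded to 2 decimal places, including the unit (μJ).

Initial: C1(2μF, Q=4μC, V=2.00V), C2(5μF, Q=19μC, V=3.80V), C3(1μF, Q=17μC, V=17.00V)
Op 1: CLOSE 3-1: Q_total=21.00, C_total=3.00, V=7.00; Q3=7.00, Q1=14.00; dissipated=75.000
Op 2: CLOSE 1-3: Q_total=21.00, C_total=3.00, V=7.00; Q1=14.00, Q3=7.00; dissipated=0.000
Op 3: CLOSE 1-2: Q_total=33.00, C_total=7.00, V=4.71; Q1=9.43, Q2=23.57; dissipated=7.314
Op 4: GROUND 1: Q1=0; energy lost=22.224
Op 5: CLOSE 3-2: Q_total=30.57, C_total=6.00, V=5.10; Q3=5.10, Q2=25.48; dissipated=2.177
Total dissipated: 106.716 μJ

Answer: 106.72 μJ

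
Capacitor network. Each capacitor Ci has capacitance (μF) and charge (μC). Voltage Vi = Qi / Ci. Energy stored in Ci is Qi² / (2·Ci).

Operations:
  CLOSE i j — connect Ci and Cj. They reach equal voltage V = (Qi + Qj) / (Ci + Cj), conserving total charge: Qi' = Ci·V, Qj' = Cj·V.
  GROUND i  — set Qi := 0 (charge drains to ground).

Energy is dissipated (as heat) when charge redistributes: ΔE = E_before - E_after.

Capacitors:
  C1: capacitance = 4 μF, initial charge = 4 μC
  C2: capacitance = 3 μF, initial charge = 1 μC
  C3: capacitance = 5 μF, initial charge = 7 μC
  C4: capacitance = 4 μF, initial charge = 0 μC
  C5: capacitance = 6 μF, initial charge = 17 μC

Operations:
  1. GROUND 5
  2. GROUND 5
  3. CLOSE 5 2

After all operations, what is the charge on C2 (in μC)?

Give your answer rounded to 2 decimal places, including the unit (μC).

Initial: C1(4μF, Q=4μC, V=1.00V), C2(3μF, Q=1μC, V=0.33V), C3(5μF, Q=7μC, V=1.40V), C4(4μF, Q=0μC, V=0.00V), C5(6μF, Q=17μC, V=2.83V)
Op 1: GROUND 5: Q5=0; energy lost=24.083
Op 2: GROUND 5: Q5=0; energy lost=0.000
Op 3: CLOSE 5-2: Q_total=1.00, C_total=9.00, V=0.11; Q5=0.67, Q2=0.33; dissipated=0.111
Final charges: Q1=4.00, Q2=0.33, Q3=7.00, Q4=0.00, Q5=0.67

Answer: 0.33 μC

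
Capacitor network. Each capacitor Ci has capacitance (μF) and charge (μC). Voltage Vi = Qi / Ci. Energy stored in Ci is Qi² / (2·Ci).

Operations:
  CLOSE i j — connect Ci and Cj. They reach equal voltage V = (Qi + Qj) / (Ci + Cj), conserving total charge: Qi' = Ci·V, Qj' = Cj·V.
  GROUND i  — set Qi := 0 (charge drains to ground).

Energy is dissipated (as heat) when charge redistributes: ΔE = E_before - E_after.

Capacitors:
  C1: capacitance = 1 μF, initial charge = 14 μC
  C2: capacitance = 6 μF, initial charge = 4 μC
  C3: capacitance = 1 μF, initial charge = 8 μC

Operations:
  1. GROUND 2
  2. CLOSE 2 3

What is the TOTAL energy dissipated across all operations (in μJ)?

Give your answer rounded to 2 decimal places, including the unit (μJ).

Answer: 28.76 μJ

Derivation:
Initial: C1(1μF, Q=14μC, V=14.00V), C2(6μF, Q=4μC, V=0.67V), C3(1μF, Q=8μC, V=8.00V)
Op 1: GROUND 2: Q2=0; energy lost=1.333
Op 2: CLOSE 2-3: Q_total=8.00, C_total=7.00, V=1.14; Q2=6.86, Q3=1.14; dissipated=27.429
Total dissipated: 28.762 μJ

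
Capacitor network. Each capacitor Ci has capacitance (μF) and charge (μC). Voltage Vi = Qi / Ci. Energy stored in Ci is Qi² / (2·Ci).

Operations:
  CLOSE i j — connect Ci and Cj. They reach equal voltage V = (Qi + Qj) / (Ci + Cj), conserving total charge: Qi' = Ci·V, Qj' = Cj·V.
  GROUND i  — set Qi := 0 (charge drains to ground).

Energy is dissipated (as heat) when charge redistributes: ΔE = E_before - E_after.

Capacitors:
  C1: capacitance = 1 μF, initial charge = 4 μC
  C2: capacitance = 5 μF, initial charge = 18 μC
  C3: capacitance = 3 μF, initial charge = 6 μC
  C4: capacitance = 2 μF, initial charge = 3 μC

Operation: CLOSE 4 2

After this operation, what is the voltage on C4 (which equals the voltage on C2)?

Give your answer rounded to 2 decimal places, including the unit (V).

Answer: 3.00 V

Derivation:
Initial: C1(1μF, Q=4μC, V=4.00V), C2(5μF, Q=18μC, V=3.60V), C3(3μF, Q=6μC, V=2.00V), C4(2μF, Q=3μC, V=1.50V)
Op 1: CLOSE 4-2: Q_total=21.00, C_total=7.00, V=3.00; Q4=6.00, Q2=15.00; dissipated=3.150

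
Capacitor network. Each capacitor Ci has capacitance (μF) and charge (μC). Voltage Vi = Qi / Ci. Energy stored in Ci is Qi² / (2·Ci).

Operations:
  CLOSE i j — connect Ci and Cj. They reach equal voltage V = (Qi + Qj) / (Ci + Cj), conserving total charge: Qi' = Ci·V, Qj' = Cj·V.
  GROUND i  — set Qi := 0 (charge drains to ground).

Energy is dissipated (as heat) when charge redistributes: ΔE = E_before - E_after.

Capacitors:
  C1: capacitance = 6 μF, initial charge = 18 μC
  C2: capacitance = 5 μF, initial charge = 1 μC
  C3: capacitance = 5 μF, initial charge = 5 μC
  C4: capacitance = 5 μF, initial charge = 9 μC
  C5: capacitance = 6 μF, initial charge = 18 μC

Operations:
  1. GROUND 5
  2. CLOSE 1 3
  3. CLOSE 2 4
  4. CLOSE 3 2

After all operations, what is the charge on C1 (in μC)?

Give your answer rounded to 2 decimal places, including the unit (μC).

Answer: 12.55 μC

Derivation:
Initial: C1(6μF, Q=18μC, V=3.00V), C2(5μF, Q=1μC, V=0.20V), C3(5μF, Q=5μC, V=1.00V), C4(5μF, Q=9μC, V=1.80V), C5(6μF, Q=18μC, V=3.00V)
Op 1: GROUND 5: Q5=0; energy lost=27.000
Op 2: CLOSE 1-3: Q_total=23.00, C_total=11.00, V=2.09; Q1=12.55, Q3=10.45; dissipated=5.455
Op 3: CLOSE 2-4: Q_total=10.00, C_total=10.00, V=1.00; Q2=5.00, Q4=5.00; dissipated=3.200
Op 4: CLOSE 3-2: Q_total=15.45, C_total=10.00, V=1.55; Q3=7.73, Q2=7.73; dissipated=1.488
Final charges: Q1=12.55, Q2=7.73, Q3=7.73, Q4=5.00, Q5=0.00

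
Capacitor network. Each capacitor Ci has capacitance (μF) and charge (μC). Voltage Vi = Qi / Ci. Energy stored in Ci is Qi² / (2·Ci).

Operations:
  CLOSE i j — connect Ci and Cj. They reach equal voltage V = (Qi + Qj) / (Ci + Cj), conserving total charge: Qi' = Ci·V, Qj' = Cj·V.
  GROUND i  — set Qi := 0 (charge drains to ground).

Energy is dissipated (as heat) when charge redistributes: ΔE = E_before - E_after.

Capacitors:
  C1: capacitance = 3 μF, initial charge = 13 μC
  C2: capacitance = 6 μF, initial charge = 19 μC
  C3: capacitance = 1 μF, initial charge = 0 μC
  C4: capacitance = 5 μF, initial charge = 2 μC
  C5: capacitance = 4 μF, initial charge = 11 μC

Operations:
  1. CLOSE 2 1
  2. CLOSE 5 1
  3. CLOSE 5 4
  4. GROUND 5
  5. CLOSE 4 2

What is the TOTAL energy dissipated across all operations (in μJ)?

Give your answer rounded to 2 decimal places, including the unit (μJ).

Initial: C1(3μF, Q=13μC, V=4.33V), C2(6μF, Q=19μC, V=3.17V), C3(1μF, Q=0μC, V=0.00V), C4(5μF, Q=2μC, V=0.40V), C5(4μF, Q=11μC, V=2.75V)
Op 1: CLOSE 2-1: Q_total=32.00, C_total=9.00, V=3.56; Q2=21.33, Q1=10.67; dissipated=1.361
Op 2: CLOSE 5-1: Q_total=21.67, C_total=7.00, V=3.10; Q5=12.38, Q1=9.29; dissipated=0.556
Op 3: CLOSE 5-4: Q_total=14.38, C_total=9.00, V=1.60; Q5=6.39, Q4=7.99; dissipated=8.071
Op 4: GROUND 5: Q5=0; energy lost=5.106
Op 5: CLOSE 4-2: Q_total=29.32, C_total=11.00, V=2.67; Q4=13.33, Q2=15.99; dissipated=5.226
Total dissipated: 20.321 μJ

Answer: 20.32 μJ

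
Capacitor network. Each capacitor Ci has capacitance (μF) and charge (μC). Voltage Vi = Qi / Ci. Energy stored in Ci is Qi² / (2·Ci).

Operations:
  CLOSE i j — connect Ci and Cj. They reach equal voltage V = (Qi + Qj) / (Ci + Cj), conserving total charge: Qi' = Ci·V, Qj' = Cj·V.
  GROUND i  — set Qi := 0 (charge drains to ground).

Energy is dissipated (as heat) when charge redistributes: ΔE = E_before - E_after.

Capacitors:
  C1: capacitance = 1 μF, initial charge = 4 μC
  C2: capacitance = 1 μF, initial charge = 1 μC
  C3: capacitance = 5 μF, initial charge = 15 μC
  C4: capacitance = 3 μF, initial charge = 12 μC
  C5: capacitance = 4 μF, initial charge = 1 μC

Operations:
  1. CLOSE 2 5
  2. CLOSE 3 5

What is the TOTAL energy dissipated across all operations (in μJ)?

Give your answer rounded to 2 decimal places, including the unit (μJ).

Initial: C1(1μF, Q=4μC, V=4.00V), C2(1μF, Q=1μC, V=1.00V), C3(5μF, Q=15μC, V=3.00V), C4(3μF, Q=12μC, V=4.00V), C5(4μF, Q=1μC, V=0.25V)
Op 1: CLOSE 2-5: Q_total=2.00, C_total=5.00, V=0.40; Q2=0.40, Q5=1.60; dissipated=0.225
Op 2: CLOSE 3-5: Q_total=16.60, C_total=9.00, V=1.84; Q3=9.22, Q5=7.38; dissipated=7.511
Total dissipated: 7.736 μJ

Answer: 7.74 μJ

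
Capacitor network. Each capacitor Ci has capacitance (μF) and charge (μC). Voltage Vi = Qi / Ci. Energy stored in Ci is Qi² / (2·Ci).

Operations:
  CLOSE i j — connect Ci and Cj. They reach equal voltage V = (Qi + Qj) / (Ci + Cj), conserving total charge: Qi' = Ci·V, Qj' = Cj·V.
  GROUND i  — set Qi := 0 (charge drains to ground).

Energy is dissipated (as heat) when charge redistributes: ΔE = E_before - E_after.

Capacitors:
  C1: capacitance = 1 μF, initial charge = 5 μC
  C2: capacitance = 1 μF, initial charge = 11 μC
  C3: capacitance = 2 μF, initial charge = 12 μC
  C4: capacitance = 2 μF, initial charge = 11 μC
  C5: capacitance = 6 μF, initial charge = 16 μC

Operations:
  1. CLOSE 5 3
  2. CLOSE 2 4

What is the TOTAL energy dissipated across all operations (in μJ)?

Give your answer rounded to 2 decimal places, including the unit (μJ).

Initial: C1(1μF, Q=5μC, V=5.00V), C2(1μF, Q=11μC, V=11.00V), C3(2μF, Q=12μC, V=6.00V), C4(2μF, Q=11μC, V=5.50V), C5(6μF, Q=16μC, V=2.67V)
Op 1: CLOSE 5-3: Q_total=28.00, C_total=8.00, V=3.50; Q5=21.00, Q3=7.00; dissipated=8.333
Op 2: CLOSE 2-4: Q_total=22.00, C_total=3.00, V=7.33; Q2=7.33, Q4=14.67; dissipated=10.083
Total dissipated: 18.417 μJ

Answer: 18.42 μJ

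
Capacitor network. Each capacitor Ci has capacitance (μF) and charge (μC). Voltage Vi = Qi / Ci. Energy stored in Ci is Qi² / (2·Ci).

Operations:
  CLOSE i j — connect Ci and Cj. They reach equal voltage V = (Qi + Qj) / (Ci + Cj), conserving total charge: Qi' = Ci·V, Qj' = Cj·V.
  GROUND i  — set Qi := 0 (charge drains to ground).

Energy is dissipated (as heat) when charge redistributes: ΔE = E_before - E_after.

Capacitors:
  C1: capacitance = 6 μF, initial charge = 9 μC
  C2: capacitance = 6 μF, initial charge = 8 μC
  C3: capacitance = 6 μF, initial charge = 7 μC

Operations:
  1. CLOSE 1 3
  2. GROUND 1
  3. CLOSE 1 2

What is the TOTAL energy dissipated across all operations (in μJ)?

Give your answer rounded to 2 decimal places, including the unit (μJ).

Answer: 8.17 μJ

Derivation:
Initial: C1(6μF, Q=9μC, V=1.50V), C2(6μF, Q=8μC, V=1.33V), C3(6μF, Q=7μC, V=1.17V)
Op 1: CLOSE 1-3: Q_total=16.00, C_total=12.00, V=1.33; Q1=8.00, Q3=8.00; dissipated=0.167
Op 2: GROUND 1: Q1=0; energy lost=5.333
Op 3: CLOSE 1-2: Q_total=8.00, C_total=12.00, V=0.67; Q1=4.00, Q2=4.00; dissipated=2.667
Total dissipated: 8.167 μJ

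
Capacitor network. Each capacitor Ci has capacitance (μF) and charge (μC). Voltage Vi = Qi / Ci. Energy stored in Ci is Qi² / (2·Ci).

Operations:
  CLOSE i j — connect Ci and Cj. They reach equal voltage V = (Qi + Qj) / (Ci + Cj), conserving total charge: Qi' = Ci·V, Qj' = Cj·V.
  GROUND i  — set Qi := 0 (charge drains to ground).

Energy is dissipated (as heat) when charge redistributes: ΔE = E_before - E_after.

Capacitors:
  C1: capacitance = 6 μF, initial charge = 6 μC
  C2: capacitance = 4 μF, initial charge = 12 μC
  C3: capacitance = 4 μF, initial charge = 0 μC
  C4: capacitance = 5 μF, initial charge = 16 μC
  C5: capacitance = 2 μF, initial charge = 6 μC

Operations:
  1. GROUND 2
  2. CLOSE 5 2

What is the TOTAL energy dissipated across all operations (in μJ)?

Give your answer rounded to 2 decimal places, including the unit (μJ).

Answer: 24.00 μJ

Derivation:
Initial: C1(6μF, Q=6μC, V=1.00V), C2(4μF, Q=12μC, V=3.00V), C3(4μF, Q=0μC, V=0.00V), C4(5μF, Q=16μC, V=3.20V), C5(2μF, Q=6μC, V=3.00V)
Op 1: GROUND 2: Q2=0; energy lost=18.000
Op 2: CLOSE 5-2: Q_total=6.00, C_total=6.00, V=1.00; Q5=2.00, Q2=4.00; dissipated=6.000
Total dissipated: 24.000 μJ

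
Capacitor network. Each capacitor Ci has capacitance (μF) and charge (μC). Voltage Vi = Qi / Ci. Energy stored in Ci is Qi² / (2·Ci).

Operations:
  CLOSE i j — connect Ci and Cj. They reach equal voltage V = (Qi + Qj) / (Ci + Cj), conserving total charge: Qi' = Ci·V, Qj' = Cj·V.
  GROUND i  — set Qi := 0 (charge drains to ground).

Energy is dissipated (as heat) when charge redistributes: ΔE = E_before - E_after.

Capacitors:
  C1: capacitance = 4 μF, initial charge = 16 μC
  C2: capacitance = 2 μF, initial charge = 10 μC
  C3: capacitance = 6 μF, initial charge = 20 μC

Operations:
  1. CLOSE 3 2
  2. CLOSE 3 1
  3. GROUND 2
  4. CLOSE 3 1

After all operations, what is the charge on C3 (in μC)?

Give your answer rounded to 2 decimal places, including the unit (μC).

Answer: 23.10 μC

Derivation:
Initial: C1(4μF, Q=16μC, V=4.00V), C2(2μF, Q=10μC, V=5.00V), C3(6μF, Q=20μC, V=3.33V)
Op 1: CLOSE 3-2: Q_total=30.00, C_total=8.00, V=3.75; Q3=22.50, Q2=7.50; dissipated=2.083
Op 2: CLOSE 3-1: Q_total=38.50, C_total=10.00, V=3.85; Q3=23.10, Q1=15.40; dissipated=0.075
Op 3: GROUND 2: Q2=0; energy lost=14.062
Op 4: CLOSE 3-1: Q_total=38.50, C_total=10.00, V=3.85; Q3=23.10, Q1=15.40; dissipated=0.000
Final charges: Q1=15.40, Q2=0.00, Q3=23.10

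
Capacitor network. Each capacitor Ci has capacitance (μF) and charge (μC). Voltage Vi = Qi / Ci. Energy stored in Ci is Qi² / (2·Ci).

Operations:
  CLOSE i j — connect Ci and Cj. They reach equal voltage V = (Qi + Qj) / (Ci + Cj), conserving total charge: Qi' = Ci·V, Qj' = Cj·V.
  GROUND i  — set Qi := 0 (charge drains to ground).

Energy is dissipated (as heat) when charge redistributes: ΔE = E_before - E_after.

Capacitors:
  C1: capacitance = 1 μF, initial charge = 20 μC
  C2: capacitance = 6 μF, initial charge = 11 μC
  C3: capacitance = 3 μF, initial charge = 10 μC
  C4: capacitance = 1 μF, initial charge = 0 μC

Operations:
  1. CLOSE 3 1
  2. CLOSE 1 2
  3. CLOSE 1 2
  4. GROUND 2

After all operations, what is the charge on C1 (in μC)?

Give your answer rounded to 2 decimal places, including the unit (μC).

Initial: C1(1μF, Q=20μC, V=20.00V), C2(6μF, Q=11μC, V=1.83V), C3(3μF, Q=10μC, V=3.33V), C4(1μF, Q=0μC, V=0.00V)
Op 1: CLOSE 3-1: Q_total=30.00, C_total=4.00, V=7.50; Q3=22.50, Q1=7.50; dissipated=104.167
Op 2: CLOSE 1-2: Q_total=18.50, C_total=7.00, V=2.64; Q1=2.64, Q2=15.86; dissipated=13.762
Op 3: CLOSE 1-2: Q_total=18.50, C_total=7.00, V=2.64; Q1=2.64, Q2=15.86; dissipated=0.000
Op 4: GROUND 2: Q2=0; energy lost=20.954
Final charges: Q1=2.64, Q2=0.00, Q3=22.50, Q4=0.00

Answer: 2.64 μC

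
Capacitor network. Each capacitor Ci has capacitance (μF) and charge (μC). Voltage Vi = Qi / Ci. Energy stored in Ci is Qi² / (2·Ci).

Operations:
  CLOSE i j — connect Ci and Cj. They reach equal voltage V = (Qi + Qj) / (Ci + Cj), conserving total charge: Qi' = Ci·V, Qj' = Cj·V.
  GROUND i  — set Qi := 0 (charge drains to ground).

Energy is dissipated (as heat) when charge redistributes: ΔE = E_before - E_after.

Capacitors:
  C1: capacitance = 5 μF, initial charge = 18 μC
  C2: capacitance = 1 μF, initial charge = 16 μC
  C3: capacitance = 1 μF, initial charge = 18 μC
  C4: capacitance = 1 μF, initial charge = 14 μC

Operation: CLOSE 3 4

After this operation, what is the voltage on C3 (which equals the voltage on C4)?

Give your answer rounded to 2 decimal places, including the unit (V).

Answer: 16.00 V

Derivation:
Initial: C1(5μF, Q=18μC, V=3.60V), C2(1μF, Q=16μC, V=16.00V), C3(1μF, Q=18μC, V=18.00V), C4(1μF, Q=14μC, V=14.00V)
Op 1: CLOSE 3-4: Q_total=32.00, C_total=2.00, V=16.00; Q3=16.00, Q4=16.00; dissipated=4.000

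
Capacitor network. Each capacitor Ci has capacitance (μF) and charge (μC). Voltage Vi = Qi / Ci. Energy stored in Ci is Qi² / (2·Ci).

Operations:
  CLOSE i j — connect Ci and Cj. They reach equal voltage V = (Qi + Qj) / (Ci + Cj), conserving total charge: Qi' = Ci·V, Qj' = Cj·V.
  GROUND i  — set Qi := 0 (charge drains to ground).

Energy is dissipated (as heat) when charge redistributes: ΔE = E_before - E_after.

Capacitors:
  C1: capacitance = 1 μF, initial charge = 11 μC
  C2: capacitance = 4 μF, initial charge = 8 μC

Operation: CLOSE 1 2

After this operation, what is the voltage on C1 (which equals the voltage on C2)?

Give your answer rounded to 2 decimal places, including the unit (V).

Initial: C1(1μF, Q=11μC, V=11.00V), C2(4μF, Q=8μC, V=2.00V)
Op 1: CLOSE 1-2: Q_total=19.00, C_total=5.00, V=3.80; Q1=3.80, Q2=15.20; dissipated=32.400

Answer: 3.80 V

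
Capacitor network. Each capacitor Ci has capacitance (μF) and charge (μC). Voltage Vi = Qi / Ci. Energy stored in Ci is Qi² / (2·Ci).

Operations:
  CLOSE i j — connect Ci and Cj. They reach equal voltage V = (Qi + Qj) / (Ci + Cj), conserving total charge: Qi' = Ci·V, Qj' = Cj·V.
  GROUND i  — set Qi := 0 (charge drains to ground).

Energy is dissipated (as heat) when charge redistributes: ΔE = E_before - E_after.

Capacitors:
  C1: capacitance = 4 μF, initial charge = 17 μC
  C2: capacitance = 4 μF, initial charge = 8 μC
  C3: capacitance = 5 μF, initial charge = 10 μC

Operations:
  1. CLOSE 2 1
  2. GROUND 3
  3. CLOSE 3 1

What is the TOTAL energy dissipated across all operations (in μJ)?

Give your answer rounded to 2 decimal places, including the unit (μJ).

Answer: 25.91 μJ

Derivation:
Initial: C1(4μF, Q=17μC, V=4.25V), C2(4μF, Q=8μC, V=2.00V), C3(5μF, Q=10μC, V=2.00V)
Op 1: CLOSE 2-1: Q_total=25.00, C_total=8.00, V=3.12; Q2=12.50, Q1=12.50; dissipated=5.062
Op 2: GROUND 3: Q3=0; energy lost=10.000
Op 3: CLOSE 3-1: Q_total=12.50, C_total=9.00, V=1.39; Q3=6.94, Q1=5.56; dissipated=10.851
Total dissipated: 25.913 μJ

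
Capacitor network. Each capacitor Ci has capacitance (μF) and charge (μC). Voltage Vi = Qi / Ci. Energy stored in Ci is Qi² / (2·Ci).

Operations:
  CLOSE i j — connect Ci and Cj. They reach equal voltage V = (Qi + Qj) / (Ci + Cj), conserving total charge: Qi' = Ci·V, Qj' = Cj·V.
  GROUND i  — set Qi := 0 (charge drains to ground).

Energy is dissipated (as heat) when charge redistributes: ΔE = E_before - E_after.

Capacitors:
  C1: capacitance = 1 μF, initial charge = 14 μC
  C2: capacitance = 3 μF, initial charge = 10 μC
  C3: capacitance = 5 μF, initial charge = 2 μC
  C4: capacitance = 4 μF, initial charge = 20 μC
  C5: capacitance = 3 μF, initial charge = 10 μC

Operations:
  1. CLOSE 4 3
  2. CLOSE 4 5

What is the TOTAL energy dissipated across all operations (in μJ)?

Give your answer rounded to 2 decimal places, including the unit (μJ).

Answer: 24.19 μJ

Derivation:
Initial: C1(1μF, Q=14μC, V=14.00V), C2(3μF, Q=10μC, V=3.33V), C3(5μF, Q=2μC, V=0.40V), C4(4μF, Q=20μC, V=5.00V), C5(3μF, Q=10μC, V=3.33V)
Op 1: CLOSE 4-3: Q_total=22.00, C_total=9.00, V=2.44; Q4=9.78, Q3=12.22; dissipated=23.511
Op 2: CLOSE 4-5: Q_total=19.78, C_total=7.00, V=2.83; Q4=11.30, Q5=8.48; dissipated=0.677
Total dissipated: 24.188 μJ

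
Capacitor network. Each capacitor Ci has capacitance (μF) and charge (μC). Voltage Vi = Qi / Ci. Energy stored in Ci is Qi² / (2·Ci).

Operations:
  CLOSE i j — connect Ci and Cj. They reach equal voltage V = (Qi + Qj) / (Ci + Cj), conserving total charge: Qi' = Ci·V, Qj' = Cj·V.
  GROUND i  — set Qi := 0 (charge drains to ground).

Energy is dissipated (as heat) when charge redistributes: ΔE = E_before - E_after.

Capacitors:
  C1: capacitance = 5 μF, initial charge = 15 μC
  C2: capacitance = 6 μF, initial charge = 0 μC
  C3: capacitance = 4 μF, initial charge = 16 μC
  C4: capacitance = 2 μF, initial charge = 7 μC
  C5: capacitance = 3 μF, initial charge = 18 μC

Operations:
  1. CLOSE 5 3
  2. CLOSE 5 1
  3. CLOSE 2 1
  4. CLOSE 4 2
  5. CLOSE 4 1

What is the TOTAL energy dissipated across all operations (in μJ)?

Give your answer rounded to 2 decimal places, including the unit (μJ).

Answer: 27.93 μJ

Derivation:
Initial: C1(5μF, Q=15μC, V=3.00V), C2(6μF, Q=0μC, V=0.00V), C3(4μF, Q=16μC, V=4.00V), C4(2μF, Q=7μC, V=3.50V), C5(3μF, Q=18μC, V=6.00V)
Op 1: CLOSE 5-3: Q_total=34.00, C_total=7.00, V=4.86; Q5=14.57, Q3=19.43; dissipated=3.429
Op 2: CLOSE 5-1: Q_total=29.57, C_total=8.00, V=3.70; Q5=11.09, Q1=18.48; dissipated=3.233
Op 3: CLOSE 2-1: Q_total=18.48, C_total=11.00, V=1.68; Q2=10.08, Q1=8.40; dissipated=18.632
Op 4: CLOSE 4-2: Q_total=17.08, C_total=8.00, V=2.14; Q4=4.27, Q2=12.81; dissipated=2.484
Op 5: CLOSE 4-1: Q_total=12.67, C_total=7.00, V=1.81; Q4=3.62, Q1=9.05; dissipated=0.148
Total dissipated: 27.926 μJ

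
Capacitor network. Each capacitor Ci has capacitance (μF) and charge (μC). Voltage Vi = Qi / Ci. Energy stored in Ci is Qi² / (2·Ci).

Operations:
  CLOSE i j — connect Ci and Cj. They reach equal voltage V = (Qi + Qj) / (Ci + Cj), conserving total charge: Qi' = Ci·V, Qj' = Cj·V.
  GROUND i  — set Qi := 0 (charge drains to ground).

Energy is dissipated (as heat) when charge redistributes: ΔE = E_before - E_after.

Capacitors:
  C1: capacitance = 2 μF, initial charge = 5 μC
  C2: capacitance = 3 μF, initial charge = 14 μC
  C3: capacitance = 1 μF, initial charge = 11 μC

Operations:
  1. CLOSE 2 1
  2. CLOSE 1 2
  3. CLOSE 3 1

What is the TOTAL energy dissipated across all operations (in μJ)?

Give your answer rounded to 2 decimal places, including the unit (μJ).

Answer: 20.10 μJ

Derivation:
Initial: C1(2μF, Q=5μC, V=2.50V), C2(3μF, Q=14μC, V=4.67V), C3(1μF, Q=11μC, V=11.00V)
Op 1: CLOSE 2-1: Q_total=19.00, C_total=5.00, V=3.80; Q2=11.40, Q1=7.60; dissipated=2.817
Op 2: CLOSE 1-2: Q_total=19.00, C_total=5.00, V=3.80; Q1=7.60, Q2=11.40; dissipated=0.000
Op 3: CLOSE 3-1: Q_total=18.60, C_total=3.00, V=6.20; Q3=6.20, Q1=12.40; dissipated=17.280
Total dissipated: 20.097 μJ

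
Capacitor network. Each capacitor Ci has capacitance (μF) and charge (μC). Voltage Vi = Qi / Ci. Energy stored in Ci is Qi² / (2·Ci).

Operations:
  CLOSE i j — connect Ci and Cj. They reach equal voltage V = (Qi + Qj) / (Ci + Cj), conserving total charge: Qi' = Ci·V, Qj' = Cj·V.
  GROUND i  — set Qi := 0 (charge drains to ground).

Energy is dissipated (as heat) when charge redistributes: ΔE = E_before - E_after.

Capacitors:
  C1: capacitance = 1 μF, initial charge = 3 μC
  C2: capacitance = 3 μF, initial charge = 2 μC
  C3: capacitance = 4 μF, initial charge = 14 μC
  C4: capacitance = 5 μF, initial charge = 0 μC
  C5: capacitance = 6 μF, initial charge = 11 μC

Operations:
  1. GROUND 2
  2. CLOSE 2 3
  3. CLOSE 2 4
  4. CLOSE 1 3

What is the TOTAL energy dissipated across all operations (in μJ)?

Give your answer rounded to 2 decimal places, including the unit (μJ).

Answer: 15.32 μJ

Derivation:
Initial: C1(1μF, Q=3μC, V=3.00V), C2(3μF, Q=2μC, V=0.67V), C3(4μF, Q=14μC, V=3.50V), C4(5μF, Q=0μC, V=0.00V), C5(6μF, Q=11μC, V=1.83V)
Op 1: GROUND 2: Q2=0; energy lost=0.667
Op 2: CLOSE 2-3: Q_total=14.00, C_total=7.00, V=2.00; Q2=6.00, Q3=8.00; dissipated=10.500
Op 3: CLOSE 2-4: Q_total=6.00, C_total=8.00, V=0.75; Q2=2.25, Q4=3.75; dissipated=3.750
Op 4: CLOSE 1-3: Q_total=11.00, C_total=5.00, V=2.20; Q1=2.20, Q3=8.80; dissipated=0.400
Total dissipated: 15.317 μJ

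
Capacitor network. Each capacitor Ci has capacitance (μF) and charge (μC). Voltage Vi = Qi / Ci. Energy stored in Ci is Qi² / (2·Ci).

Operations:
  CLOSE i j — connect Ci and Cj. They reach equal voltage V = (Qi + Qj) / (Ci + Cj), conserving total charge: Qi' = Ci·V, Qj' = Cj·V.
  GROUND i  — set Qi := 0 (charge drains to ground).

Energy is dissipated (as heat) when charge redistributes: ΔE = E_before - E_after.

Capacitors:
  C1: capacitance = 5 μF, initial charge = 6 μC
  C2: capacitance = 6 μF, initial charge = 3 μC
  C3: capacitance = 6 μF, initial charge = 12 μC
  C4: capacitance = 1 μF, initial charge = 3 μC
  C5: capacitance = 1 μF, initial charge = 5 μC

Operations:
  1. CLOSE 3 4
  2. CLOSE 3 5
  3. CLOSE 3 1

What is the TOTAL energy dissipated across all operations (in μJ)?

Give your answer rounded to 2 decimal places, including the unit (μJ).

Initial: C1(5μF, Q=6μC, V=1.20V), C2(6μF, Q=3μC, V=0.50V), C3(6μF, Q=12μC, V=2.00V), C4(1μF, Q=3μC, V=3.00V), C5(1μF, Q=5μC, V=5.00V)
Op 1: CLOSE 3-4: Q_total=15.00, C_total=7.00, V=2.14; Q3=12.86, Q4=2.14; dissipated=0.429
Op 2: CLOSE 3-5: Q_total=17.86, C_total=7.00, V=2.55; Q3=15.31, Q5=2.55; dissipated=3.499
Op 3: CLOSE 3-1: Q_total=21.31, C_total=11.00, V=1.94; Q3=11.62, Q1=9.68; dissipated=2.489
Total dissipated: 6.416 μJ

Answer: 6.42 μJ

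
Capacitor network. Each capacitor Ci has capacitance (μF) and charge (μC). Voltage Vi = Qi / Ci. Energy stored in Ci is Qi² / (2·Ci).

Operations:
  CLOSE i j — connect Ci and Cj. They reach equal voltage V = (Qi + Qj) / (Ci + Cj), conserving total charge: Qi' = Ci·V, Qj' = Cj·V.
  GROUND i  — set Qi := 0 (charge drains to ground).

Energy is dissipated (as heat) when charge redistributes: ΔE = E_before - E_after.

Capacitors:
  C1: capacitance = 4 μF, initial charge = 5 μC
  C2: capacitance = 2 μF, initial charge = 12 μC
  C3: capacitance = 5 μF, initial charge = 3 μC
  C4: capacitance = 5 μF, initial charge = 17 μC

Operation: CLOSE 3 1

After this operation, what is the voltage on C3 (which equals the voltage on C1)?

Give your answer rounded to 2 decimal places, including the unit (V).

Initial: C1(4μF, Q=5μC, V=1.25V), C2(2μF, Q=12μC, V=6.00V), C3(5μF, Q=3μC, V=0.60V), C4(5μF, Q=17μC, V=3.40V)
Op 1: CLOSE 3-1: Q_total=8.00, C_total=9.00, V=0.89; Q3=4.44, Q1=3.56; dissipated=0.469

Answer: 0.89 V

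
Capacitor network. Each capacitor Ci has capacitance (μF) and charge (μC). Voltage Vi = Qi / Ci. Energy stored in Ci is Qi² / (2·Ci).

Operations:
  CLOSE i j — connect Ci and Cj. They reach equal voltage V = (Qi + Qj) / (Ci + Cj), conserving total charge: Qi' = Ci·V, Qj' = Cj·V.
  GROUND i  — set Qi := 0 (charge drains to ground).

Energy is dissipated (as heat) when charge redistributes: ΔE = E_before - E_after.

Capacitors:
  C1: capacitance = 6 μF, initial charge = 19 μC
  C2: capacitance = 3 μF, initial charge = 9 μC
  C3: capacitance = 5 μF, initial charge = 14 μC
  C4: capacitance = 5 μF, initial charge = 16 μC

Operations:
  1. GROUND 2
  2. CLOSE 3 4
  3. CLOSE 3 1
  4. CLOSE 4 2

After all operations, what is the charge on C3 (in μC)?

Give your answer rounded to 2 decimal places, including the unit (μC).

Answer: 15.45 μC

Derivation:
Initial: C1(6μF, Q=19μC, V=3.17V), C2(3μF, Q=9μC, V=3.00V), C3(5μF, Q=14μC, V=2.80V), C4(5μF, Q=16μC, V=3.20V)
Op 1: GROUND 2: Q2=0; energy lost=13.500
Op 2: CLOSE 3-4: Q_total=30.00, C_total=10.00, V=3.00; Q3=15.00, Q4=15.00; dissipated=0.200
Op 3: CLOSE 3-1: Q_total=34.00, C_total=11.00, V=3.09; Q3=15.45, Q1=18.55; dissipated=0.038
Op 4: CLOSE 4-2: Q_total=15.00, C_total=8.00, V=1.88; Q4=9.38, Q2=5.62; dissipated=8.438
Final charges: Q1=18.55, Q2=5.62, Q3=15.45, Q4=9.38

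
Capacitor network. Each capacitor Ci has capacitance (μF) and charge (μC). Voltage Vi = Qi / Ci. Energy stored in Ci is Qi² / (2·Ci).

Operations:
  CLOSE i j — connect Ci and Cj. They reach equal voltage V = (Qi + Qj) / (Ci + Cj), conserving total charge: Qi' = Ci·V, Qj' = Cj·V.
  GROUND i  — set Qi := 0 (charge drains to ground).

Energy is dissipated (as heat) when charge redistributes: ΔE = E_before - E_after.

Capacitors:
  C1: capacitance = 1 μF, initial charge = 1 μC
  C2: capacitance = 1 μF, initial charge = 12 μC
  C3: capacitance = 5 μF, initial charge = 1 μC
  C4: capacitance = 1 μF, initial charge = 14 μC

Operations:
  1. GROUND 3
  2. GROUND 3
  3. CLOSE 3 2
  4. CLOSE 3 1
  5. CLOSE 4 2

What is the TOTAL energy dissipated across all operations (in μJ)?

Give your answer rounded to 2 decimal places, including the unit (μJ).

Initial: C1(1μF, Q=1μC, V=1.00V), C2(1μF, Q=12μC, V=12.00V), C3(5μF, Q=1μC, V=0.20V), C4(1μF, Q=14μC, V=14.00V)
Op 1: GROUND 3: Q3=0; energy lost=0.100
Op 2: GROUND 3: Q3=0; energy lost=0.000
Op 3: CLOSE 3-2: Q_total=12.00, C_total=6.00, V=2.00; Q3=10.00, Q2=2.00; dissipated=60.000
Op 4: CLOSE 3-1: Q_total=11.00, C_total=6.00, V=1.83; Q3=9.17, Q1=1.83; dissipated=0.417
Op 5: CLOSE 4-2: Q_total=16.00, C_total=2.00, V=8.00; Q4=8.00, Q2=8.00; dissipated=36.000
Total dissipated: 96.517 μJ

Answer: 96.52 μJ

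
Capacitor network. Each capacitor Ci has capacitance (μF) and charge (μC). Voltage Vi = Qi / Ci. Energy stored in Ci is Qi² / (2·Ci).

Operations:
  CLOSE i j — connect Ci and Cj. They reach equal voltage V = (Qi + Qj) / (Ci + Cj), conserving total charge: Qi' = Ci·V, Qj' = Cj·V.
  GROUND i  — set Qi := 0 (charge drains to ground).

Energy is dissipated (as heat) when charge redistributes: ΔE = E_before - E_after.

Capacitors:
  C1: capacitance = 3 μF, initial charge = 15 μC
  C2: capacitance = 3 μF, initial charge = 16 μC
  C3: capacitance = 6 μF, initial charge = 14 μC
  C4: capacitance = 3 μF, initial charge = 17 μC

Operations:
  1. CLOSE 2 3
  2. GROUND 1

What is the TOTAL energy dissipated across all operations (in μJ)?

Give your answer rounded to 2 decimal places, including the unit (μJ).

Answer: 46.50 μJ

Derivation:
Initial: C1(3μF, Q=15μC, V=5.00V), C2(3μF, Q=16μC, V=5.33V), C3(6μF, Q=14μC, V=2.33V), C4(3μF, Q=17μC, V=5.67V)
Op 1: CLOSE 2-3: Q_total=30.00, C_total=9.00, V=3.33; Q2=10.00, Q3=20.00; dissipated=9.000
Op 2: GROUND 1: Q1=0; energy lost=37.500
Total dissipated: 46.500 μJ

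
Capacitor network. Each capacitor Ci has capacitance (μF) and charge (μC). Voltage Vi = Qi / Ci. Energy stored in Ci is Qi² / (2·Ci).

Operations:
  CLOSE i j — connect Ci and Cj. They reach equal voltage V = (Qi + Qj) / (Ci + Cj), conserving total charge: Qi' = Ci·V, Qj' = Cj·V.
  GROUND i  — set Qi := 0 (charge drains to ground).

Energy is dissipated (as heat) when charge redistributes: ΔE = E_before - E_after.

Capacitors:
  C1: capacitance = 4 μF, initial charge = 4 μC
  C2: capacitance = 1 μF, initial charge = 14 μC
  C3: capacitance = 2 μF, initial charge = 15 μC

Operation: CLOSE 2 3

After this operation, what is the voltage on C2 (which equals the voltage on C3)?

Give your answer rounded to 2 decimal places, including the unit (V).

Answer: 9.67 V

Derivation:
Initial: C1(4μF, Q=4μC, V=1.00V), C2(1μF, Q=14μC, V=14.00V), C3(2μF, Q=15μC, V=7.50V)
Op 1: CLOSE 2-3: Q_total=29.00, C_total=3.00, V=9.67; Q2=9.67, Q3=19.33; dissipated=14.083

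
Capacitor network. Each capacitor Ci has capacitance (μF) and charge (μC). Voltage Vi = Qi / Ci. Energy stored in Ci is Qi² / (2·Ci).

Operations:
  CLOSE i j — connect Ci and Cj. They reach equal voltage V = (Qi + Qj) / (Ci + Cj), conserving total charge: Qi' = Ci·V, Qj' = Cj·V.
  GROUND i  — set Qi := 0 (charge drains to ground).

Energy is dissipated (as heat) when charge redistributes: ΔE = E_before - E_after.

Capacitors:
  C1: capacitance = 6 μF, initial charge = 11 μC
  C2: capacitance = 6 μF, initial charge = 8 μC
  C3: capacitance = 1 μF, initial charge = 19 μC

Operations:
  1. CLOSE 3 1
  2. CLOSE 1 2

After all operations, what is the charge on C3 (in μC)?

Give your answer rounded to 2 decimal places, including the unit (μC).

Answer: 4.29 μC

Derivation:
Initial: C1(6μF, Q=11μC, V=1.83V), C2(6μF, Q=8μC, V=1.33V), C3(1μF, Q=19μC, V=19.00V)
Op 1: CLOSE 3-1: Q_total=30.00, C_total=7.00, V=4.29; Q3=4.29, Q1=25.71; dissipated=126.298
Op 2: CLOSE 1-2: Q_total=33.71, C_total=12.00, V=2.81; Q1=16.86, Q2=16.86; dissipated=13.075
Final charges: Q1=16.86, Q2=16.86, Q3=4.29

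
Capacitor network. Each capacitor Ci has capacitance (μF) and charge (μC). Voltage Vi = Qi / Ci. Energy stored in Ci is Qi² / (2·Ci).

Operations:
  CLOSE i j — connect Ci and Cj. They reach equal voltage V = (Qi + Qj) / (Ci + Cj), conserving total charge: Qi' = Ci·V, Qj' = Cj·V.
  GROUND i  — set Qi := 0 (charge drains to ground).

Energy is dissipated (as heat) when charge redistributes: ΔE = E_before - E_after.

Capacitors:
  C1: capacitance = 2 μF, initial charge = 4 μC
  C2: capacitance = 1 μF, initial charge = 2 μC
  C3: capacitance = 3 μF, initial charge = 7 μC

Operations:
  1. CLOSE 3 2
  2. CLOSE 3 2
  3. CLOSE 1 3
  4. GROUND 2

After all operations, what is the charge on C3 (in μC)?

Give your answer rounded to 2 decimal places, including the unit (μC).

Answer: 6.45 μC

Derivation:
Initial: C1(2μF, Q=4μC, V=2.00V), C2(1μF, Q=2μC, V=2.00V), C3(3μF, Q=7μC, V=2.33V)
Op 1: CLOSE 3-2: Q_total=9.00, C_total=4.00, V=2.25; Q3=6.75, Q2=2.25; dissipated=0.042
Op 2: CLOSE 3-2: Q_total=9.00, C_total=4.00, V=2.25; Q3=6.75, Q2=2.25; dissipated=0.000
Op 3: CLOSE 1-3: Q_total=10.75, C_total=5.00, V=2.15; Q1=4.30, Q3=6.45; dissipated=0.037
Op 4: GROUND 2: Q2=0; energy lost=2.531
Final charges: Q1=4.30, Q2=0.00, Q3=6.45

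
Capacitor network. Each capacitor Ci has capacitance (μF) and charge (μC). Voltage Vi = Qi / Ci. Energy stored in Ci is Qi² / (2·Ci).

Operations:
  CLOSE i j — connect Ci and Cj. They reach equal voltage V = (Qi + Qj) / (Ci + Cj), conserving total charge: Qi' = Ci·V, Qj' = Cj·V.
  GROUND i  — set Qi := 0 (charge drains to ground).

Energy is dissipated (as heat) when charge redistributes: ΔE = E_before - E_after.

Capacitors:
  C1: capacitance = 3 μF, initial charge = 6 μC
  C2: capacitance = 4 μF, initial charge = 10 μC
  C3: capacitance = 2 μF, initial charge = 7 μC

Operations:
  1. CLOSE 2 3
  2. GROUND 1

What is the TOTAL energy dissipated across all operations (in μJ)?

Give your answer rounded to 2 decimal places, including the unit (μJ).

Answer: 6.67 μJ

Derivation:
Initial: C1(3μF, Q=6μC, V=2.00V), C2(4μF, Q=10μC, V=2.50V), C3(2μF, Q=7μC, V=3.50V)
Op 1: CLOSE 2-3: Q_total=17.00, C_total=6.00, V=2.83; Q2=11.33, Q3=5.67; dissipated=0.667
Op 2: GROUND 1: Q1=0; energy lost=6.000
Total dissipated: 6.667 μJ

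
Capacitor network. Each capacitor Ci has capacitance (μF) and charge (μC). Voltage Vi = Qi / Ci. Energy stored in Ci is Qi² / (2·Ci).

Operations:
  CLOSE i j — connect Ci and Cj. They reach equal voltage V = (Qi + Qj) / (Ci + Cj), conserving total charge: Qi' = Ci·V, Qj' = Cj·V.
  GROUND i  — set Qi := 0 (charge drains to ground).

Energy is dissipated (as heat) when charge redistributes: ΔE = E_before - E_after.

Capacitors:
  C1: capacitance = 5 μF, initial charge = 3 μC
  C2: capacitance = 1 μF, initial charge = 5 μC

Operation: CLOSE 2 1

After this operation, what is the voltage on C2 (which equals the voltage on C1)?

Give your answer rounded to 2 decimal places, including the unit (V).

Initial: C1(5μF, Q=3μC, V=0.60V), C2(1μF, Q=5μC, V=5.00V)
Op 1: CLOSE 2-1: Q_total=8.00, C_total=6.00, V=1.33; Q2=1.33, Q1=6.67; dissipated=8.067

Answer: 1.33 V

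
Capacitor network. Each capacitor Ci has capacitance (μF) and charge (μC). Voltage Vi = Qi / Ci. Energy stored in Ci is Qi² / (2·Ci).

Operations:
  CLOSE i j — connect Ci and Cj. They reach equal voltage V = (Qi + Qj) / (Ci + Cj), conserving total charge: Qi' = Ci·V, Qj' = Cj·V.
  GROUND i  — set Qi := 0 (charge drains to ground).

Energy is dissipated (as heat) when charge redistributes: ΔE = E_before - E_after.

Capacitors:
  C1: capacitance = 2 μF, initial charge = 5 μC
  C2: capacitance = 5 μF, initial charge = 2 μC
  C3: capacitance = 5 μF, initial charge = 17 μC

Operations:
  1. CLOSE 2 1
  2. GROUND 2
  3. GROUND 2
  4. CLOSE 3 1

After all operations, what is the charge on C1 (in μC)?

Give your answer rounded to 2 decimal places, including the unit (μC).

Initial: C1(2μF, Q=5μC, V=2.50V), C2(5μF, Q=2μC, V=0.40V), C3(5μF, Q=17μC, V=3.40V)
Op 1: CLOSE 2-1: Q_total=7.00, C_total=7.00, V=1.00; Q2=5.00, Q1=2.00; dissipated=3.150
Op 2: GROUND 2: Q2=0; energy lost=2.500
Op 3: GROUND 2: Q2=0; energy lost=0.000
Op 4: CLOSE 3-1: Q_total=19.00, C_total=7.00, V=2.71; Q3=13.57, Q1=5.43; dissipated=4.114
Final charges: Q1=5.43, Q2=0.00, Q3=13.57

Answer: 5.43 μC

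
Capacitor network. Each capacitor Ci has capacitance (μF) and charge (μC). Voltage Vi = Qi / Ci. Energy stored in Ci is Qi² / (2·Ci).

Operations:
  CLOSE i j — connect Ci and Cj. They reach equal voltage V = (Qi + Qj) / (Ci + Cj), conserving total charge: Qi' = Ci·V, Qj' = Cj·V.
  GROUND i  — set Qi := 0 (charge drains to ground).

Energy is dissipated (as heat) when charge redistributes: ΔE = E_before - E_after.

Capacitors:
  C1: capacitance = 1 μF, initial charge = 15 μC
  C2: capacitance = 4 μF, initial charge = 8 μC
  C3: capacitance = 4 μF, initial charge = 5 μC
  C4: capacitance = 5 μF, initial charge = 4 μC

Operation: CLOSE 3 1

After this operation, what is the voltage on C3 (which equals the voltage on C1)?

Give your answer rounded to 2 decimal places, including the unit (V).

Initial: C1(1μF, Q=15μC, V=15.00V), C2(4μF, Q=8μC, V=2.00V), C3(4μF, Q=5μC, V=1.25V), C4(5μF, Q=4μC, V=0.80V)
Op 1: CLOSE 3-1: Q_total=20.00, C_total=5.00, V=4.00; Q3=16.00, Q1=4.00; dissipated=75.625

Answer: 4.00 V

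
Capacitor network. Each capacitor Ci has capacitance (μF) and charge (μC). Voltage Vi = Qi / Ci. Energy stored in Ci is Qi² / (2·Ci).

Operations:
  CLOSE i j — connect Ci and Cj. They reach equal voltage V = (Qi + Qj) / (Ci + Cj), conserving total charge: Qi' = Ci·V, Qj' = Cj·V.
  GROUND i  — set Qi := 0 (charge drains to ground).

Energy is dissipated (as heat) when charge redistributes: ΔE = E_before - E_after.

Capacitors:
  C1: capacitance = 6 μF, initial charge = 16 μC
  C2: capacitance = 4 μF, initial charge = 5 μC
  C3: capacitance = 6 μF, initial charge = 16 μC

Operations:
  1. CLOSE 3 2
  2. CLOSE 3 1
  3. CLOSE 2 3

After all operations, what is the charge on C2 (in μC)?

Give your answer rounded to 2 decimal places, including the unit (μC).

Answer: 9.08 μC

Derivation:
Initial: C1(6μF, Q=16μC, V=2.67V), C2(4μF, Q=5μC, V=1.25V), C3(6μF, Q=16μC, V=2.67V)
Op 1: CLOSE 3-2: Q_total=21.00, C_total=10.00, V=2.10; Q3=12.60, Q2=8.40; dissipated=2.408
Op 2: CLOSE 3-1: Q_total=28.60, C_total=12.00, V=2.38; Q3=14.30, Q1=14.30; dissipated=0.482
Op 3: CLOSE 2-3: Q_total=22.70, C_total=10.00, V=2.27; Q2=9.08, Q3=13.62; dissipated=0.096
Final charges: Q1=14.30, Q2=9.08, Q3=13.62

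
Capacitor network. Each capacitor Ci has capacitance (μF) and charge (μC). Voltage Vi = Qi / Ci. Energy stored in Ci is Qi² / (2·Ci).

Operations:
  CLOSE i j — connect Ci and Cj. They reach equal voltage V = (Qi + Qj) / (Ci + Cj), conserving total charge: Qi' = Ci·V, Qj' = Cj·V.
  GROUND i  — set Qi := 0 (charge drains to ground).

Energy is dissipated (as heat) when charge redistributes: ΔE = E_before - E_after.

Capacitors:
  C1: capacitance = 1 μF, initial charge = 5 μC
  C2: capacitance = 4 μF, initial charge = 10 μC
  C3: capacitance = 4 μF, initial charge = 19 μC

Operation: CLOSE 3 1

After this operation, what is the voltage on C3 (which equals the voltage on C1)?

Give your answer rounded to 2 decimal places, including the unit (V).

Initial: C1(1μF, Q=5μC, V=5.00V), C2(4μF, Q=10μC, V=2.50V), C3(4μF, Q=19μC, V=4.75V)
Op 1: CLOSE 3-1: Q_total=24.00, C_total=5.00, V=4.80; Q3=19.20, Q1=4.80; dissipated=0.025

Answer: 4.80 V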